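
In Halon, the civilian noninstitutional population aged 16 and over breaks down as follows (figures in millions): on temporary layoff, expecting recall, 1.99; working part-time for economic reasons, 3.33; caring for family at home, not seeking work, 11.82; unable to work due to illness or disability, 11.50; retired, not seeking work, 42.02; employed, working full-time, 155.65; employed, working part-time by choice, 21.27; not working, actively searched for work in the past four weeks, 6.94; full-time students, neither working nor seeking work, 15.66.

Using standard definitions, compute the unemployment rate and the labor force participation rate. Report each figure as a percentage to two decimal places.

Employed = 3.33 + 155.65 + 21.27 = 180.25 million (anyone who worked, including part-time for economic reasons, counts as employed).
Unemployed = 1.99 + 6.94 = 8.93 million (jobless and actively searching, or on temporary layoff).
Labor force = 180.25 + 8.93 = 189.18 million.
Not in labor force = 11.82 + 11.50 + 42.02 + 15.66 = 81.00 million (those not working and not actively searching are outside the labor force).
Civilian working-age population = 189.18 + 81.00 = 270.18 million.
Unemployment rate = 8.93 / 189.18 = 4.72%.
Labor force participation rate = 189.18 / 270.18 = 70.02%.

Unemployment rate ≈ 4.72%; labor force participation rate ≈ 70.02%.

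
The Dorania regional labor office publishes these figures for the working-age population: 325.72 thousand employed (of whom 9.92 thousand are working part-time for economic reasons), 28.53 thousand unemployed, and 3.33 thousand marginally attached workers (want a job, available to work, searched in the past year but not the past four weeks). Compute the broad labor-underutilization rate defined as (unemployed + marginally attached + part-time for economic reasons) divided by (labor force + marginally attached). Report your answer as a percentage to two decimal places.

Labor force = 325.72 + 28.53 = 354.25 thousand.
Numerator = 28.53 + 3.33 + 9.92 = 41.78 thousand.
Denominator = 354.25 + 3.33 = 357.58 thousand.
Broad rate = 41.78 / 357.58 = 11.68%.

Broad underutilization rate ≈ 11.68%.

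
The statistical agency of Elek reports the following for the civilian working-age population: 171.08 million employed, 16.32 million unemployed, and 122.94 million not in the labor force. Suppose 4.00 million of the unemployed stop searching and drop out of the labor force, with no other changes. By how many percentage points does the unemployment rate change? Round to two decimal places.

The unemployment rate changes by −1.99 percentage points.

Initially, labor force = 171.08 + 16.32 = 187.40 million, so u = 16.32/187.40 = 8.71%.
After the change, unemployed and labor force both fall by 4.00 → E = 171.08, U = 12.32, labor force = 183.40 million.
New unemployment rate = 12.32 / 183.40 = 6.72%.
Change = 6.72% − 8.71% = −1.99 percentage points.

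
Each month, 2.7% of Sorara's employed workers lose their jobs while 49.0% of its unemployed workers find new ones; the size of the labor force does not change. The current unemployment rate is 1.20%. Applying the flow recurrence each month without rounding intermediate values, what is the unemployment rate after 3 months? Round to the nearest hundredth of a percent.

With a fixed labor force, u_{t+1} = u_t + s·(1−u_t) − f·u_t = u_t·(1−s−f) + s.
Here 1−s−f = 0.483 and s = 0.027.
u_1 = 0.012000 × 0.483 + 0.027 = 0.032796.
u_2 = 0.032796 × 0.483 + 0.027 = 0.042840.
u_3 = 0.042840 × 0.483 + 0.027 = 0.047692.

Unemployment rate after three months ≈ 4.77%.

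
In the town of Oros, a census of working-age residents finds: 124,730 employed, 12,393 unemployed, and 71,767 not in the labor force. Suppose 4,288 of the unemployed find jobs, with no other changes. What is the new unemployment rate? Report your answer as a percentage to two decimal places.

New unemployment rate ≈ 5.91%.

Initially, labor force = 124,730 + 12,393 = 137,123, so u = 12,393/137,123 = 9.04%.
After the change, unemployed falls and employed rises by 4,288; labor force unchanged → E = 129,018, U = 8,105, labor force = 137,123.
New unemployment rate = 8,105 / 137,123 = 5.91%.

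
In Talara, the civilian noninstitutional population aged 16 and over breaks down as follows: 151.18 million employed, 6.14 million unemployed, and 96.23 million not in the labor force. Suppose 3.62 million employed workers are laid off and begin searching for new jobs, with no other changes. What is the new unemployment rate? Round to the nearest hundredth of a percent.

Initially, labor force = 151.18 + 6.14 = 157.32 million, so u = 6.14/157.32 = 3.90%.
After the change, employed falls and unemployed rises by 3.62; labor force unchanged → E = 147.56, U = 9.76, labor force = 157.32 million.
New unemployment rate = 9.76 / 157.32 = 6.20%.

New unemployment rate ≈ 6.20%.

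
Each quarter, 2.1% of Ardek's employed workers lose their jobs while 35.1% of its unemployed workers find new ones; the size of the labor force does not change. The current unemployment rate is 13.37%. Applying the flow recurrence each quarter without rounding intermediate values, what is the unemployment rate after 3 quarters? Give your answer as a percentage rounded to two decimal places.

Unemployment rate after three quarters ≈ 7.56%.

With a fixed labor force, u_{t+1} = u_t + s·(1−u_t) − f·u_t = u_t·(1−s−f) + s.
Here 1−s−f = 0.628 and s = 0.021.
u_1 = 0.133700 × 0.628 + 0.021 = 0.104964.
u_2 = 0.104964 × 0.628 + 0.021 = 0.086917.
u_3 = 0.086917 × 0.628 + 0.021 = 0.075584.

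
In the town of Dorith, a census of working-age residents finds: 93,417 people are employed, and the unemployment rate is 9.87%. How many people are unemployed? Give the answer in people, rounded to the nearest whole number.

Let U be the number unemployed. The labor force is E + U, and U/(E+U) = 0.0987.
So U = 0.0987 × 93,417 / (1 − 0.0987) = 9220.26 / 0.9013 ≈ 10,230.

About 10,230 are unemployed.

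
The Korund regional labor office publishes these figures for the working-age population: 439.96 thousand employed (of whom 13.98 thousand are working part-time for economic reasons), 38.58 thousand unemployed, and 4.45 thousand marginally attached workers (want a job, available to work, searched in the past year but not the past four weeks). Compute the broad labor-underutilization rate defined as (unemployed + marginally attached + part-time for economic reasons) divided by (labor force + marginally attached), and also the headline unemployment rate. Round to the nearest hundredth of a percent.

Labor force = 439.96 + 38.58 = 478.54 thousand.
Numerator = 38.58 + 4.45 + 13.98 = 57.01 thousand.
Denominator = 478.54 + 4.45 = 482.99 thousand.
Broad rate = 57.01 / 482.99 = 11.80%.
Headline unemployment rate = 38.58 / 478.54 = 8.06%.

Broad underutilization rate ≈ 11.80%; headline unemployment rate ≈ 8.06%.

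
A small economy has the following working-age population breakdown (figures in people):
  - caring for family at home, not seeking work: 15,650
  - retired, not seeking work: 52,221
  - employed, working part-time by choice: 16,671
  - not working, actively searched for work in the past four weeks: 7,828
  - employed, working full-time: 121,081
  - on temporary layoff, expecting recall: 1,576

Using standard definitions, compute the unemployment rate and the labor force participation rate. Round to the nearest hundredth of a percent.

Unemployment rate ≈ 6.39%; labor force participation rate ≈ 68.44%.

Employed = 16,671 + 121,081 = 137,752.
Unemployed = 7,828 + 1,576 = 9,404 (jobless and actively searching, or on temporary layoff).
Labor force = 137,752 + 9,404 = 147,156.
Not in labor force = 15,650 + 52,221 = 67,871 (those not working and not actively searching are outside the labor force).
Civilian working-age population = 147,156 + 67,871 = 215,027.
Unemployment rate = 9,404 / 147,156 = 6.39%.
Labor force participation rate = 147,156 / 215,027 = 68.44%.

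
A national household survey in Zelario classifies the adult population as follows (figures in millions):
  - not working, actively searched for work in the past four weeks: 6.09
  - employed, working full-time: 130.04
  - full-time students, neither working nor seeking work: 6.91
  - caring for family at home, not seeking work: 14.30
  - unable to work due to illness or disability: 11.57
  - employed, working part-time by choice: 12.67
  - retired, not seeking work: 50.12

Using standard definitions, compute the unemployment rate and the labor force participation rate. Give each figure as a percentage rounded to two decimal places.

Employed = 130.04 + 12.67 = 142.71 million.
Unemployed = 6.09 million.
Labor force = 142.71 + 6.09 = 148.80 million.
Not in labor force = 6.91 + 14.30 + 11.57 + 50.12 = 82.90 million (those not working and not actively searching are outside the labor force).
Civilian working-age population = 148.80 + 82.90 = 231.70 million.
Unemployment rate = 6.09 / 148.80 = 4.09%.
Labor force participation rate = 148.80 / 231.70 = 64.22%.

Unemployment rate ≈ 4.09%; labor force participation rate ≈ 64.22%.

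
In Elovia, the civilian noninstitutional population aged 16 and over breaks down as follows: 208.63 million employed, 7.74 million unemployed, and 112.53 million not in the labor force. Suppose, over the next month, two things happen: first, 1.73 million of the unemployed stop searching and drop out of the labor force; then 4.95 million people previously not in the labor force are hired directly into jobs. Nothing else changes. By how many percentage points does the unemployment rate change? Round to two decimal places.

Initially, labor force = 208.63 + 7.74 = 216.37 million, so u = 7.74/216.37 = 3.58%.
After the first change, unemployed and labor force both fall by 1.73 → E = 208.63, U = 6.01, labor force = 214.64 million.
After the second change, employed and labor force both rise by 4.95; unemployed unchanged → E = 213.58, U = 6.01, labor force = 219.59 million.
New unemployment rate = 6.01 / 219.59 = 2.74%.
Change = 2.74% − 3.58% = −0.84 percentage points.

The unemployment rate changes by −0.84 percentage points.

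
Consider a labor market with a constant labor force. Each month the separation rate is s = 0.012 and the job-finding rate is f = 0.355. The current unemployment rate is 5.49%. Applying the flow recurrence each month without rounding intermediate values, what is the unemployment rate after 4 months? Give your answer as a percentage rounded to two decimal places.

Unemployment rate after four months ≈ 3.63%.

With a fixed labor force, u_{t+1} = u_t + s·(1−u_t) − f·u_t = u_t·(1−s−f) + s.
Here 1−s−f = 0.633 and s = 0.012.
u_1 = 0.054900 × 0.633 + 0.012 = 0.046752.
u_2 = 0.046752 × 0.633 + 0.012 = 0.041594.
u_3 = 0.041594 × 0.633 + 0.012 = 0.038329.
u_4 = 0.038329 × 0.633 + 0.012 = 0.036262.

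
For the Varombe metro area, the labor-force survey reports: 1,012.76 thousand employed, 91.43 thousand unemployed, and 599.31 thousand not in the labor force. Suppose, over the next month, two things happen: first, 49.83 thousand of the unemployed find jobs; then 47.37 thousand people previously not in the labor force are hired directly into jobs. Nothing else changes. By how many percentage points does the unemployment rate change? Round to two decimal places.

The unemployment rate changes by −4.67 percentage points.

Initially, labor force = 1,012.76 + 91.43 = 1,104.19 thousand, so u = 91.43/1,104.19 = 8.28%.
After the first change, unemployed falls and employed rises by 49.83; labor force unchanged → E = 1,062.59, U = 41.60, labor force = 1,104.19 thousand.
After the second change, employed and labor force both rise by 47.37; unemployed unchanged → E = 1,109.96, U = 41.60, labor force = 1,151.56 thousand.
New unemployment rate = 41.60 / 1,151.56 = 3.61%.
Change = 3.61% − 8.28% = −4.67 percentage points.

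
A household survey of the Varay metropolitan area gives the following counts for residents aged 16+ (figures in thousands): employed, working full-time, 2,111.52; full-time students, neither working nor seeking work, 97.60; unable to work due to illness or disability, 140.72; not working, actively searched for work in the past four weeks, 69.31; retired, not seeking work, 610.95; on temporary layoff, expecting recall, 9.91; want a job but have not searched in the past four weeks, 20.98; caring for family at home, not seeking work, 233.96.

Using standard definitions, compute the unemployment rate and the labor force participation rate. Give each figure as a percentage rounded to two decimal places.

Unemployment rate ≈ 3.62%; labor force participation rate ≈ 66.49%.

Employed = 2,111.52 thousand.
Unemployed = 69.31 + 9.91 = 79.22 thousand (jobless and actively searching, or on temporary layoff).
Labor force = 2,111.52 + 79.22 = 2,190.74 thousand.
Not in labor force = 97.60 + 140.72 + 610.95 + 20.98 + 233.96 = 1,104.21 thousand (those not working and not actively searching are outside the labor force — including those who want a job but have given up searching).
Civilian working-age population = 2,190.74 + 1,104.21 = 3,294.95 thousand.
Unemployment rate = 79.22 / 2,190.74 = 3.62%.
Labor force participation rate = 2,190.74 / 3,294.95 = 66.49%.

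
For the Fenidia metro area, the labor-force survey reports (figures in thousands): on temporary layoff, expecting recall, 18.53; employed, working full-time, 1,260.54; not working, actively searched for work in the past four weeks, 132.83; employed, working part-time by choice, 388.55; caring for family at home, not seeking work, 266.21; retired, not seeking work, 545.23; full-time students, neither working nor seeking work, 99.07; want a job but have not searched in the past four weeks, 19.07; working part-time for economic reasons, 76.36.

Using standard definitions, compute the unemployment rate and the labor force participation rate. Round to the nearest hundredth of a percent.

Employed = 1,260.54 + 388.55 + 76.36 = 1,725.45 thousand (anyone who worked, including part-time for economic reasons, counts as employed).
Unemployed = 18.53 + 132.83 = 151.36 thousand (jobless and actively searching, or on temporary layoff).
Labor force = 1,725.45 + 151.36 = 1,876.81 thousand.
Not in labor force = 266.21 + 545.23 + 99.07 + 19.07 = 929.58 thousand (those not working and not actively searching are outside the labor force — including those who want a job but have given up searching).
Civilian working-age population = 1,876.81 + 929.58 = 2,806.39 thousand.
Unemployment rate = 151.36 / 1,876.81 = 8.06%.
Labor force participation rate = 1,876.81 / 2,806.39 = 66.88%.

Unemployment rate ≈ 8.06%; labor force participation rate ≈ 66.88%.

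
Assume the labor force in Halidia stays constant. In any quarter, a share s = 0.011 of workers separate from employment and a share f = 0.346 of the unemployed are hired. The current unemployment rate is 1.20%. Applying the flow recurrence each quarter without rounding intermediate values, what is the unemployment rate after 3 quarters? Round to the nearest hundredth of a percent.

With a fixed labor force, u_{t+1} = u_t + s·(1−u_t) − f·u_t = u_t·(1−s−f) + s.
Here 1−s−f = 0.643 and s = 0.011.
u_1 = 0.012000 × 0.643 + 0.011 = 0.018716.
u_2 = 0.018716 × 0.643 + 0.011 = 0.023034.
u_3 = 0.023034 × 0.643 + 0.011 = 0.025811.

Unemployment rate after three quarters ≈ 2.58%.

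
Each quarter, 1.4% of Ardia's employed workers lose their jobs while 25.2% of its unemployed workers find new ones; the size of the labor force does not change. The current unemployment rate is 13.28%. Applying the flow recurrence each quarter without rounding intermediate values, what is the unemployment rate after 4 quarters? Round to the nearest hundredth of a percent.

With a fixed labor force, u_{t+1} = u_t + s·(1−u_t) − f·u_t = u_t·(1−s−f) + s.
Here 1−s−f = 0.734 and s = 0.014.
u_1 = 0.132800 × 0.734 + 0.014 = 0.111475.
u_2 = 0.111475 × 0.734 + 0.014 = 0.095823.
u_3 = 0.095823 × 0.734 + 0.014 = 0.084334.
u_4 = 0.084334 × 0.734 + 0.014 = 0.075901.

Unemployment rate after four quarters ≈ 7.59%.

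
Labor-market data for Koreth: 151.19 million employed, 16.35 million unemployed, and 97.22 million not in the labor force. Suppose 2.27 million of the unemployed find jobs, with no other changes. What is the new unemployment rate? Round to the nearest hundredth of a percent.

New unemployment rate ≈ 8.40%.

Initially, labor force = 151.19 + 16.35 = 167.54 million, so u = 16.35/167.54 = 9.76%.
After the change, unemployed falls and employed rises by 2.27; labor force unchanged → E = 153.46, U = 14.08, labor force = 167.54 million.
New unemployment rate = 14.08 / 167.54 = 8.40%.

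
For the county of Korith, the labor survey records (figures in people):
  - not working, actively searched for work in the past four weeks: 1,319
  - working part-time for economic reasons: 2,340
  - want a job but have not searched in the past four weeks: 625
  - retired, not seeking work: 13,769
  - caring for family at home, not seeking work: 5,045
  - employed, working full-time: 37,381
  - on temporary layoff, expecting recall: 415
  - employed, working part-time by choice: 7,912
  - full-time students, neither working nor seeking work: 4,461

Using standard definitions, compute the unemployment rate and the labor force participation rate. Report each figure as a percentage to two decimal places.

Employed = 2,340 + 37,381 + 7,912 = 47,633 (anyone who worked, including part-time for economic reasons, counts as employed).
Unemployed = 1,319 + 415 = 1,734 (jobless and actively searching, or on temporary layoff).
Labor force = 47,633 + 1,734 = 49,367.
Not in labor force = 625 + 13,769 + 5,045 + 4,461 = 23,900 (those not working and not actively searching are outside the labor force — including those who want a job but have given up searching).
Civilian working-age population = 49,367 + 23,900 = 73,267.
Unemployment rate = 1,734 / 49,367 = 3.51%.
Labor force participation rate = 49,367 / 73,267 = 67.38%.

Unemployment rate ≈ 3.51%; labor force participation rate ≈ 67.38%.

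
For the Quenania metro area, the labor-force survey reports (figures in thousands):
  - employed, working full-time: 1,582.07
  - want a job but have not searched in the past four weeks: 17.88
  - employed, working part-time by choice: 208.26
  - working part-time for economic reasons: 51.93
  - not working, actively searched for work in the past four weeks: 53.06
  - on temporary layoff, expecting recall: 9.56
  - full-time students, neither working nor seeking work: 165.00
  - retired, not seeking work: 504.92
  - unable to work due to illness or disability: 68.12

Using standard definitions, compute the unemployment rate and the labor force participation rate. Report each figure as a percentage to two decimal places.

Employed = 1,582.07 + 208.26 + 51.93 = 1,842.26 thousand (anyone who worked, including part-time for economic reasons, counts as employed).
Unemployed = 53.06 + 9.56 = 62.62 thousand (jobless and actively searching, or on temporary layoff).
Labor force = 1,842.26 + 62.62 = 1,904.88 thousand.
Not in labor force = 17.88 + 165.00 + 504.92 + 68.12 = 755.92 thousand (those not working and not actively searching are outside the labor force — including those who want a job but have given up searching).
Civilian working-age population = 1,904.88 + 755.92 = 2,660.80 thousand.
Unemployment rate = 62.62 / 1,904.88 = 3.29%.
Labor force participation rate = 1,904.88 / 2,660.80 = 71.59%.

Unemployment rate ≈ 3.29%; labor force participation rate ≈ 71.59%.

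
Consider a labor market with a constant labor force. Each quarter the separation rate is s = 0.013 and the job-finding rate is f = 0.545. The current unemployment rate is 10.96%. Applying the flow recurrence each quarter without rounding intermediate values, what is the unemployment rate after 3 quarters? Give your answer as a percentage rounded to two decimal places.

Unemployment rate after three quarters ≈ 3.07%.

With a fixed labor force, u_{t+1} = u_t + s·(1−u_t) − f·u_t = u_t·(1−s−f) + s.
Here 1−s−f = 0.442 and s = 0.013.
u_1 = 0.109600 × 0.442 + 0.013 = 0.061443.
u_2 = 0.061443 × 0.442 + 0.013 = 0.040158.
u_3 = 0.040158 × 0.442 + 0.013 = 0.030750.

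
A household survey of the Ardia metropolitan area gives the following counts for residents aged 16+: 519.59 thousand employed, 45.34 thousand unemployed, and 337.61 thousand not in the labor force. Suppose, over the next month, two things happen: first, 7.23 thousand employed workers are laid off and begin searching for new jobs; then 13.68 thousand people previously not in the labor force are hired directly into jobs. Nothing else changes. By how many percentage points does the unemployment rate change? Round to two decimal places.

The unemployment rate changes by +1.06 percentage points.

Initially, labor force = 519.59 + 45.34 = 564.93 thousand, so u = 45.34/564.93 = 8.03%.
After the first change, employed falls and unemployed rises by 7.23; labor force unchanged → E = 512.36, U = 52.57, labor force = 564.93 thousand.
After the second change, employed and labor force both rise by 13.68; unemployed unchanged → E = 526.04, U = 52.57, labor force = 578.61 thousand.
New unemployment rate = 52.57 / 578.61 = 9.09%.
Change = 9.09% − 8.03% = +1.06 percentage points.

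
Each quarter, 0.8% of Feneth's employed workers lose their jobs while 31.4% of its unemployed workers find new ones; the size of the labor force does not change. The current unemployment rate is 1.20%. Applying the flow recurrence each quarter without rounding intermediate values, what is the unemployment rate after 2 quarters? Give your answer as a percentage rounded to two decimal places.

Unemployment rate after two quarters ≈ 1.89%.

With a fixed labor force, u_{t+1} = u_t + s·(1−u_t) − f·u_t = u_t·(1−s−f) + s.
Here 1−s−f = 0.678 and s = 0.008.
u_1 = 0.012000 × 0.678 + 0.008 = 0.016136.
u_2 = 0.016136 × 0.678 + 0.008 = 0.018940.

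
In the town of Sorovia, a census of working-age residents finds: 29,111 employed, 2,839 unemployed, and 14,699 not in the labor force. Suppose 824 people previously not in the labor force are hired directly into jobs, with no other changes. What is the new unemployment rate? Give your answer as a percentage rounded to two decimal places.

New unemployment rate ≈ 8.66%.

Initially, labor force = 29,111 + 2,839 = 31,950, so u = 2,839/31,950 = 8.89%.
After the change, employed and labor force both rise by 824; unemployed unchanged → E = 29,935, U = 2,839, labor force = 32,774.
New unemployment rate = 2,839 / 32,774 = 8.66%.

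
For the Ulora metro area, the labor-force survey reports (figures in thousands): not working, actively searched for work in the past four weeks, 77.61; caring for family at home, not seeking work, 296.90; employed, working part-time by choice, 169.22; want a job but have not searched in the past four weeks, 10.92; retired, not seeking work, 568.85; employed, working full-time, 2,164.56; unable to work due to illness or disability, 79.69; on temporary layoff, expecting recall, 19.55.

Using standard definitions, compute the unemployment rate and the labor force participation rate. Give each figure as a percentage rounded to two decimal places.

Employed = 169.22 + 2,164.56 = 2,333.78 thousand.
Unemployed = 77.61 + 19.55 = 97.16 thousand (jobless and actively searching, or on temporary layoff).
Labor force = 2,333.78 + 97.16 = 2,430.94 thousand.
Not in labor force = 296.90 + 10.92 + 568.85 + 79.69 = 956.36 thousand (those not working and not actively searching are outside the labor force — including those who want a job but have given up searching).
Civilian working-age population = 2,430.94 + 956.36 = 3,387.30 thousand.
Unemployment rate = 97.16 / 2,430.94 = 4.00%.
Labor force participation rate = 2,430.94 / 3,387.30 = 71.77%.

Unemployment rate ≈ 4.00%; labor force participation rate ≈ 71.77%.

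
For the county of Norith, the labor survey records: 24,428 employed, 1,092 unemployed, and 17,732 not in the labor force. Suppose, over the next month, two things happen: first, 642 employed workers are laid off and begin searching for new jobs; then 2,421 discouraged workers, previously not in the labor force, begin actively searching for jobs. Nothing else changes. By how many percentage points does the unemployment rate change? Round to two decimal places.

Initially, labor force = 24,428 + 1,092 = 25,520, so u = 1,092/25,520 = 4.28%.
After the first change, employed falls and unemployed rises by 642; labor force unchanged → E = 23,786, U = 1,734, labor force = 25,520.
After the second change, unemployed and labor force both rise by 2,421 → E = 23,786, U = 4,155, labor force = 27,941.
New unemployment rate = 4,155 / 27,941 = 14.87%.
Change = 14.87% − 4.28% = +10.59 percentage points.

The unemployment rate changes by +10.59 percentage points.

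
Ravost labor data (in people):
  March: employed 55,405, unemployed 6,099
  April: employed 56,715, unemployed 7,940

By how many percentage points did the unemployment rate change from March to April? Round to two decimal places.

The unemployment rate changed by +2.36 percentage points.

March: labor force = 55,405 + 6,099 = 61,504; u = 6,099/61,504 = 9.92%.
April: labor force = 56,715 + 7,940 = 64,655; u = 7,940/64,655 = 12.28%.
Change = 12.28% − 9.92% = +2.36 pp.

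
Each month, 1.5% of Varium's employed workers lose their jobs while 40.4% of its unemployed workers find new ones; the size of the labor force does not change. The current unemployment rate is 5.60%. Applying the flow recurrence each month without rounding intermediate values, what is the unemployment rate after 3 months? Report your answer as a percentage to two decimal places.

With a fixed labor force, u_{t+1} = u_t + s·(1−u_t) − f·u_t = u_t·(1−s−f) + s.
Here 1−s−f = 0.581 and s = 0.015.
u_1 = 0.056000 × 0.581 + 0.015 = 0.047536.
u_2 = 0.047536 × 0.581 + 0.015 = 0.042618.
u_3 = 0.042618 × 0.581 + 0.015 = 0.039761.

Unemployment rate after three months ≈ 3.98%.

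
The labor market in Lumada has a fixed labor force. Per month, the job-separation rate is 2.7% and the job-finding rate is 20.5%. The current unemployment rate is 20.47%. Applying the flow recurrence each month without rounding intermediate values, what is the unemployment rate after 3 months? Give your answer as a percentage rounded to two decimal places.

With a fixed labor force, u_{t+1} = u_t + s·(1−u_t) − f·u_t = u_t·(1−s−f) + s.
Here 1−s−f = 0.768 and s = 0.027.
u_1 = 0.204700 × 0.768 + 0.027 = 0.184210.
u_2 = 0.184210 × 0.768 + 0.027 = 0.168473.
u_3 = 0.168473 × 0.768 + 0.027 = 0.156387.

Unemployment rate after three months ≈ 15.64%.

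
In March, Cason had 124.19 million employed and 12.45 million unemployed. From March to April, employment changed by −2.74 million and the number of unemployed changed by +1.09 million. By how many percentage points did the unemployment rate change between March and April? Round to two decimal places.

The unemployment rate changed by +0.92 percentage points.

March: labor force = 124.19 + 12.45 = 136.64; u = 12.45/136.64 = 9.11%.
April: labor force = 121.45 + 13.54 = 134.99; u = 13.54/134.99 = 10.03%.
Change = 10.03% − 9.11% = +0.92 pp.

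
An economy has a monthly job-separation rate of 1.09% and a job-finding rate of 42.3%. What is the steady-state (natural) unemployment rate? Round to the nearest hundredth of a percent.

Steady-state unemployment rate ≈ 2.51%.

At steady state the flows balance: s·E = f·U, so U/(E+U) = s/(s+f).
u* = 1.09 / (1.09 + 42.3) = 1.09 / 43.39 = 2.51%.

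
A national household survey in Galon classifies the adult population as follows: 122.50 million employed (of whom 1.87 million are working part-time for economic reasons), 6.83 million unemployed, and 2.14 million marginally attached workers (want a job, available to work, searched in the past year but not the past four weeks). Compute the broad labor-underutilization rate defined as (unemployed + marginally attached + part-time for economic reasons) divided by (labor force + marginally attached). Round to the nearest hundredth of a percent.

Labor force = 122.50 + 6.83 = 129.33 million.
Numerator = 6.83 + 2.14 + 1.87 = 10.84 million.
Denominator = 129.33 + 2.14 = 131.47 million.
Broad rate = 10.84 / 131.47 = 8.25%.

Broad underutilization rate ≈ 8.25%.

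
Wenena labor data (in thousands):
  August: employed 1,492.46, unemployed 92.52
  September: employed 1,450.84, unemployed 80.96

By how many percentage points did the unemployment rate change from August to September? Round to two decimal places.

August: labor force = 1,492.46 + 92.52 = 1,584.98; u = 92.52/1,584.98 = 5.84%.
September: labor force = 1,450.84 + 80.96 = 1,531.80; u = 80.96/1,531.80 = 5.29%.
Change = 5.29% − 5.84% = −0.55 pp.

The unemployment rate changed by −0.55 percentage points.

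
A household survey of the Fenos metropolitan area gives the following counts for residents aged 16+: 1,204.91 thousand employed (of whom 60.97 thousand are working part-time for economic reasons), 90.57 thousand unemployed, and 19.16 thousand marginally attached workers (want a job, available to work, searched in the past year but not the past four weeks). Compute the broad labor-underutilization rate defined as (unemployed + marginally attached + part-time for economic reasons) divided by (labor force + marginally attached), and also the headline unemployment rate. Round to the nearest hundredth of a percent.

Broad underutilization rate ≈ 12.98%; headline unemployment rate ≈ 6.99%.

Labor force = 1,204.91 + 90.57 = 1,295.48 thousand.
Numerator = 90.57 + 19.16 + 60.97 = 170.70 thousand.
Denominator = 1,295.48 + 19.16 = 1,314.64 thousand.
Broad rate = 170.70 / 1,314.64 = 12.98%.
Headline unemployment rate = 90.57 / 1,295.48 = 6.99%.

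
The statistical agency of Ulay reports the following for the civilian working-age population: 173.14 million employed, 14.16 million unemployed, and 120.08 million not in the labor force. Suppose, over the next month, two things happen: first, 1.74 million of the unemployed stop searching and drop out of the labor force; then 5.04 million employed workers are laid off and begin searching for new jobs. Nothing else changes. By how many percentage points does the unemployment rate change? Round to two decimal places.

Initially, labor force = 173.14 + 14.16 = 187.30 million, so u = 14.16/187.30 = 7.56%.
After the first change, unemployed and labor force both fall by 1.74 → E = 173.14, U = 12.42, labor force = 185.56 million.
After the second change, employed falls and unemployed rises by 5.04; labor force unchanged → E = 168.10, U = 17.46, labor force = 185.56 million.
New unemployment rate = 17.46 / 185.56 = 9.41%.
Change = 9.41% − 7.56% = +1.85 percentage points.

The unemployment rate changes by +1.85 percentage points.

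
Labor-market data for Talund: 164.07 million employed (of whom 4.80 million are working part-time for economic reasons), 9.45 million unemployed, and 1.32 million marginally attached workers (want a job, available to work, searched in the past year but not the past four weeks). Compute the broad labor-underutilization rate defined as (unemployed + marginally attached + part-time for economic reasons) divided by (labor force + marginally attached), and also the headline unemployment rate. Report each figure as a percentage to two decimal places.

Labor force = 164.07 + 9.45 = 173.52 million.
Numerator = 9.45 + 1.32 + 4.80 = 15.57 million.
Denominator = 173.52 + 1.32 = 174.84 million.
Broad rate = 15.57 / 174.84 = 8.91%.
Headline unemployment rate = 9.45 / 173.52 = 5.45%.

Broad underutilization rate ≈ 8.91%; headline unemployment rate ≈ 5.45%.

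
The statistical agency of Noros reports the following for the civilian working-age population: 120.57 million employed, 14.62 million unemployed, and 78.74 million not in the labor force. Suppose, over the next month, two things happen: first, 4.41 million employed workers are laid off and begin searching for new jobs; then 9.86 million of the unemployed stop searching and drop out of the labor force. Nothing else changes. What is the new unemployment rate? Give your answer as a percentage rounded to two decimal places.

New unemployment rate ≈ 7.32%.

Initially, labor force = 120.57 + 14.62 = 135.19 million, so u = 14.62/135.19 = 10.81%.
After the first change, employed falls and unemployed rises by 4.41; labor force unchanged → E = 116.16, U = 19.03, labor force = 135.19 million.
After the second change, unemployed and labor force both fall by 9.86 → E = 116.16, U = 9.17, labor force = 125.33 million.
New unemployment rate = 9.17 / 125.33 = 7.32%.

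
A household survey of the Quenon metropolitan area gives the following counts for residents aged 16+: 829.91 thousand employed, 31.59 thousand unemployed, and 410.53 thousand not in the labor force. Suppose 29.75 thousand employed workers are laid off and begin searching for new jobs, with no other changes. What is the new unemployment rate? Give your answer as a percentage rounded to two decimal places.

Initially, labor force = 829.91 + 31.59 = 861.50 thousand, so u = 31.59/861.50 = 3.67%.
After the change, employed falls and unemployed rises by 29.75; labor force unchanged → E = 800.16, U = 61.34, labor force = 861.50 thousand.
New unemployment rate = 61.34 / 861.50 = 7.12%.

New unemployment rate ≈ 7.12%.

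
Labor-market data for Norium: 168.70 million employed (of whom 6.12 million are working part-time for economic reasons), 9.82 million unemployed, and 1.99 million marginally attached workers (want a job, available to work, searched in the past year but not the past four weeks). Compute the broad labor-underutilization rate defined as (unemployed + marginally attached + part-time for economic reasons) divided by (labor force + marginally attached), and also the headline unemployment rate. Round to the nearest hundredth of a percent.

Labor force = 168.70 + 9.82 = 178.52 million.
Numerator = 9.82 + 1.99 + 6.12 = 17.93 million.
Denominator = 178.52 + 1.99 = 180.51 million.
Broad rate = 17.93 / 180.51 = 9.93%.
Headline unemployment rate = 9.82 / 178.52 = 5.50%.

Broad underutilization rate ≈ 9.93%; headline unemployment rate ≈ 5.50%.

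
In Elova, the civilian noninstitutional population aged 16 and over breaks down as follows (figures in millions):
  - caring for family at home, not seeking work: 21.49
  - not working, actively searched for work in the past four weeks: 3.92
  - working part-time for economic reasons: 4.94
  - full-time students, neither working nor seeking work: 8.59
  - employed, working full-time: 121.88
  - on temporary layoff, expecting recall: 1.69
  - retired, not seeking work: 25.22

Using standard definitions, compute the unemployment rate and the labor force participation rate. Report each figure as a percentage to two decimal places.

Unemployment rate ≈ 4.24%; labor force participation rate ≈ 70.54%.

Employed = 4.94 + 121.88 = 126.82 million (anyone who worked, including part-time for economic reasons, counts as employed).
Unemployed = 3.92 + 1.69 = 5.61 million (jobless and actively searching, or on temporary layoff).
Labor force = 126.82 + 5.61 = 132.43 million.
Not in labor force = 21.49 + 8.59 + 25.22 = 55.30 million (those not working and not actively searching are outside the labor force).
Civilian working-age population = 132.43 + 55.30 = 187.73 million.
Unemployment rate = 5.61 / 132.43 = 4.24%.
Labor force participation rate = 132.43 / 187.73 = 70.54%.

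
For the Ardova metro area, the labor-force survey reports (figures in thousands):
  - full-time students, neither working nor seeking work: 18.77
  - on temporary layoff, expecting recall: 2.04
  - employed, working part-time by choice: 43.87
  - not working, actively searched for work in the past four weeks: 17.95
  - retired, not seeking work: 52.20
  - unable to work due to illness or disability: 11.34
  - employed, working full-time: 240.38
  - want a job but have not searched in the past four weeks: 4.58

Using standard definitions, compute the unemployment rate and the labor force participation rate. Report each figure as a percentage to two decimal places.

Unemployment rate ≈ 6.57%; labor force participation rate ≈ 77.78%.

Employed = 43.87 + 240.38 = 284.25 thousand.
Unemployed = 2.04 + 17.95 = 19.99 thousand (jobless and actively searching, or on temporary layoff).
Labor force = 284.25 + 19.99 = 304.24 thousand.
Not in labor force = 18.77 + 52.20 + 11.34 + 4.58 = 86.89 thousand (those not working and not actively searching are outside the labor force — including those who want a job but have given up searching).
Civilian working-age population = 304.24 + 86.89 = 391.13 thousand.
Unemployment rate = 19.99 / 304.24 = 6.57%.
Labor force participation rate = 304.24 / 391.13 = 77.78%.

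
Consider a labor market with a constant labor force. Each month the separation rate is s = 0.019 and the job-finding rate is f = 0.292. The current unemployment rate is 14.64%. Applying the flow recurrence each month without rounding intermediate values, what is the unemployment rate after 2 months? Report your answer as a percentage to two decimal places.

With a fixed labor force, u_{t+1} = u_t + s·(1−u_t) − f·u_t = u_t·(1−s−f) + s.
Here 1−s−f = 0.689 and s = 0.019.
u_1 = 0.146400 × 0.689 + 0.019 = 0.119870.
u_2 = 0.119870 × 0.689 + 0.019 = 0.101590.

Unemployment rate after two months ≈ 10.16%.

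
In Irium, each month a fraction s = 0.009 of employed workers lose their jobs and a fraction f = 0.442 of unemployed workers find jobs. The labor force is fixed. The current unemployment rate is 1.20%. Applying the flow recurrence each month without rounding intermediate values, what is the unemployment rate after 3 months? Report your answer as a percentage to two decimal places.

Unemployment rate after three months ≈ 1.86%.

With a fixed labor force, u_{t+1} = u_t + s·(1−u_t) − f·u_t = u_t·(1−s−f) + s.
Here 1−s−f = 0.549 and s = 0.009.
u_1 = 0.012000 × 0.549 + 0.009 = 0.015588.
u_2 = 0.015588 × 0.549 + 0.009 = 0.017558.
u_3 = 0.017558 × 0.549 + 0.009 = 0.018639.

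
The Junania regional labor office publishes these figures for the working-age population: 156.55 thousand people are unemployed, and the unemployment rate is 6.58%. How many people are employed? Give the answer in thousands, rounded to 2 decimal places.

About 2,222.63 thousand are employed.

Labor force = U / u = 156.55 / 0.0658 ≈ 2,379.18 thousand.
Employed = labor force − unemployed = 2,379.18 − 156.55 = 2,222.63 thousand.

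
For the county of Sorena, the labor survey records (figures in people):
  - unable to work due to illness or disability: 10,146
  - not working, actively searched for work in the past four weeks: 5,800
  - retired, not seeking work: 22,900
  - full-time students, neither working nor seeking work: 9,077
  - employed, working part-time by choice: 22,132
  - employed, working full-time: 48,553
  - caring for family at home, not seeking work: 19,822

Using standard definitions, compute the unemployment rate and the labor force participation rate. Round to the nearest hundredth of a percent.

Unemployment rate ≈ 7.58%; labor force participation rate ≈ 55.25%.

Employed = 22,132 + 48,553 = 70,685.
Unemployed = 5,800.
Labor force = 70,685 + 5,800 = 76,485.
Not in labor force = 10,146 + 22,900 + 9,077 + 19,822 = 61,945 (those not working and not actively searching are outside the labor force).
Civilian working-age population = 76,485 + 61,945 = 138,430.
Unemployment rate = 5,800 / 76,485 = 7.58%.
Labor force participation rate = 76,485 / 138,430 = 55.25%.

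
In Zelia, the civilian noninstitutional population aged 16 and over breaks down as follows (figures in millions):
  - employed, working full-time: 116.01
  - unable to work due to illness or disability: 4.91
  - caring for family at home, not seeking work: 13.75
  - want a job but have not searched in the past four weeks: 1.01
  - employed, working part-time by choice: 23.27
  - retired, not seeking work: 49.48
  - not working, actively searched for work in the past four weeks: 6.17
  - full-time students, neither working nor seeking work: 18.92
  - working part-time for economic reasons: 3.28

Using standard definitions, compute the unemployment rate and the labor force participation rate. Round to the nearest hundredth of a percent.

Unemployment rate ≈ 4.15%; labor force participation rate ≈ 62.81%.

Employed = 116.01 + 23.27 + 3.28 = 142.56 million (anyone who worked, including part-time for economic reasons, counts as employed).
Unemployed = 6.17 million.
Labor force = 142.56 + 6.17 = 148.73 million.
Not in labor force = 4.91 + 13.75 + 1.01 + 49.48 + 18.92 = 88.07 million (those not working and not actively searching are outside the labor force — including those who want a job but have given up searching).
Civilian working-age population = 148.73 + 88.07 = 236.80 million.
Unemployment rate = 6.17 / 148.73 = 4.15%.
Labor force participation rate = 148.73 / 236.80 = 62.81%.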